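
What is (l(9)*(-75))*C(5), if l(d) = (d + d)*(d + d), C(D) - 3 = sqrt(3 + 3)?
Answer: -72900 - 24300*sqrt(6) ≈ -1.3242e+5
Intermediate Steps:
C(D) = 3 + sqrt(6) (C(D) = 3 + sqrt(3 + 3) = 3 + sqrt(6))
l(d) = 4*d**2 (l(d) = (2*d)*(2*d) = 4*d**2)
(l(9)*(-75))*C(5) = ((4*9**2)*(-75))*(3 + sqrt(6)) = ((4*81)*(-75))*(3 + sqrt(6)) = (324*(-75))*(3 + sqrt(6)) = -24300*(3 + sqrt(6)) = -72900 - 24300*sqrt(6)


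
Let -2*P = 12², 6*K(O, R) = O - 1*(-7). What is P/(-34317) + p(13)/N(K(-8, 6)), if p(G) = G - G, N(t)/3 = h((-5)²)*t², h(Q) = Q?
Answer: 8/3813 ≈ 0.0020981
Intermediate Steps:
K(O, R) = 7/6 + O/6 (K(O, R) = (O - 1*(-7))/6 = (O + 7)/6 = (7 + O)/6 = 7/6 + O/6)
P = -72 (P = -½*12² = -½*144 = -72)
N(t) = 75*t² (N(t) = 3*((-5)²*t²) = 3*(25*t²) = 75*t²)
p(G) = 0
P/(-34317) + p(13)/N(K(-8, 6)) = -72/(-34317) + 0/((75*(7/6 + (⅙)*(-8))²)) = -72*(-1/34317) + 0/((75*(7/6 - 4/3)²)) = 8/3813 + 0/((75*(-⅙)²)) = 8/3813 + 0/((75*(1/36))) = 8/3813 + 0/(25/12) = 8/3813 + 0*(12/25) = 8/3813 + 0 = 8/3813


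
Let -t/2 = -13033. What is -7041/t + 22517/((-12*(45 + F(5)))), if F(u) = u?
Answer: -295576361/7819800 ≈ -37.798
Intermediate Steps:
t = 26066 (t = -2*(-13033) = 26066)
-7041/t + 22517/((-12*(45 + F(5)))) = -7041/26066 + 22517/((-12*(45 + 5))) = -7041*1/26066 + 22517/((-12*50)) = -7041/26066 + 22517/(-600) = -7041/26066 + 22517*(-1/600) = -7041/26066 - 22517/600 = -295576361/7819800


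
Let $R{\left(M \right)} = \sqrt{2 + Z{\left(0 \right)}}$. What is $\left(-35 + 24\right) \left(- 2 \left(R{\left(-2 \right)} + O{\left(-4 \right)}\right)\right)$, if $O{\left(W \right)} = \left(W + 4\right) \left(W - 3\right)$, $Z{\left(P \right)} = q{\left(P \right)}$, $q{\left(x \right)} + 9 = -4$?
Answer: $22 i \sqrt{11} \approx 72.966 i$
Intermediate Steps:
$q{\left(x \right)} = -13$ ($q{\left(x \right)} = -9 - 4 = -13$)
$Z{\left(P \right)} = -13$
$R{\left(M \right)} = i \sqrt{11}$ ($R{\left(M \right)} = \sqrt{2 - 13} = \sqrt{-11} = i \sqrt{11}$)
$O{\left(W \right)} = \left(-3 + W\right) \left(4 + W\right)$ ($O{\left(W \right)} = \left(4 + W\right) \left(-3 + W\right) = \left(-3 + W\right) \left(4 + W\right)$)
$\left(-35 + 24\right) \left(- 2 \left(R{\left(-2 \right)} + O{\left(-4 \right)}\right)\right) = \left(-35 + 24\right) \left(- 2 \left(i \sqrt{11} - \left(16 - 16\right)\right)\right) = - 11 \left(- 2 \left(i \sqrt{11} - 0\right)\right) = - 11 \left(- 2 \left(i \sqrt{11} + 0\right)\right) = - 11 \left(- 2 i \sqrt{11}\right) = 22 i \sqrt{11}$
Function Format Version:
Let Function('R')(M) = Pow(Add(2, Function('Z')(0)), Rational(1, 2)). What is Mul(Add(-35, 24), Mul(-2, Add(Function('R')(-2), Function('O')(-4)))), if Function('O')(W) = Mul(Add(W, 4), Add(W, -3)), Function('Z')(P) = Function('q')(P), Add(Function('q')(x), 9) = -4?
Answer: Mul(22, I, Pow(11, Rational(1, 2))) ≈ Mul(72.966, I)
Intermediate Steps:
Function('q')(x) = -13 (Function('q')(x) = Add(-9, -4) = -13)
Function('Z')(P) = -13
Function('R')(M) = Mul(I, Pow(11, Rational(1, 2))) (Function('R')(M) = Pow(Add(2, -13), Rational(1, 2)) = Pow(-11, Rational(1, 2)) = Mul(I, Pow(11, Rational(1, 2))))
Function('O')(W) = Mul(Add(-3, W), Add(4, W)) (Function('O')(W) = Mul(Add(4, W), Add(-3, W)) = Mul(Add(-3, W), Add(4, W)))
Mul(Add(-35, 24), Mul(-2, Add(Function('R')(-2), Function('O')(-4)))) = Mul(Add(-35, 24), Mul(-2, Add(Mul(I, Pow(11, Rational(1, 2))), Add(-12, -4, Pow(-4, 2))))) = Mul(-11, Mul(-2, Add(Mul(I, Pow(11, Rational(1, 2))), Add(-12, -4, 16)))) = Mul(-11, Mul(-2, Add(Mul(I, Pow(11, Rational(1, 2))), 0))) = Mul(-11, Mul(-2, Mul(I, Pow(11, Rational(1, 2))))) = Mul(-11, Mul(-2, I, Pow(11, Rational(1, 2)))) = Mul(22, I, Pow(11, Rational(1, 2)))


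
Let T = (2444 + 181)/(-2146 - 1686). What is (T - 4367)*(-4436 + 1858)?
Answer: 21573953041/1916 ≈ 1.1260e+7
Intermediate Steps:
T = -2625/3832 (T = 2625/(-3832) = 2625*(-1/3832) = -2625/3832 ≈ -0.68502)
(T - 4367)*(-4436 + 1858) = (-2625/3832 - 4367)*(-4436 + 1858) = -16736969/3832*(-2578) = 21573953041/1916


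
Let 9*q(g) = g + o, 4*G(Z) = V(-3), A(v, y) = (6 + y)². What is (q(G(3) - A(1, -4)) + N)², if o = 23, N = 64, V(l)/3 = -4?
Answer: 350464/81 ≈ 4326.7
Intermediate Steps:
V(l) = -12 (V(l) = 3*(-4) = -12)
G(Z) = -3 (G(Z) = (¼)*(-12) = -3)
q(g) = 23/9 + g/9 (q(g) = (g + 23)/9 = (23 + g)/9 = 23/9 + g/9)
(q(G(3) - A(1, -4)) + N)² = ((23/9 + (-3 - (6 - 4)²)/9) + 64)² = ((23/9 + (-3 - 1*2²)/9) + 64)² = ((23/9 + (-3 - 1*4)/9) + 64)² = ((23/9 + (-3 - 4)/9) + 64)² = ((23/9 + (⅑)*(-7)) + 64)² = ((23/9 - 7/9) + 64)² = (16/9 + 64)² = (592/9)² = 350464/81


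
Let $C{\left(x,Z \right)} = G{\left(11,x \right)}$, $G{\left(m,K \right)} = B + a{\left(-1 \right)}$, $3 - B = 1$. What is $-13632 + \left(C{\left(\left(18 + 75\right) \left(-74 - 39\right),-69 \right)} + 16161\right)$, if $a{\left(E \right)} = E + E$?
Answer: $2529$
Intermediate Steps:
$a{\left(E \right)} = 2 E$
$B = 2$ ($B = 3 - 1 = 2$)
$G{\left(m,K \right)} = 0$ ($G{\left(m,K \right)} = 2 + 2 \left(-1\right) = 2 - 2 = 0$)
$C{\left(x,Z \right)} = 0$
$-13632 + \left(C{\left(\left(18 + 75\right) \left(-74 - 39\right),-69 \right)} + 16161\right) = -13632 + \left(0 + 16161\right) = -13632 + 16161 = 2529$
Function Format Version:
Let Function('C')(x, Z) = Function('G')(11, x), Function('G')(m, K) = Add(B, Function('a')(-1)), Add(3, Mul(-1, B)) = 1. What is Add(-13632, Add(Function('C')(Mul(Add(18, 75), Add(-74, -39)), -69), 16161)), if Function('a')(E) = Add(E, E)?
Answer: 2529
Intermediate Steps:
Function('a')(E) = Mul(2, E)
B = 2 (B = Add(3, Mul(-1, 1)) = Add(3, -1) = 2)
Function('G')(m, K) = 0 (Function('G')(m, K) = Add(2, Mul(2, -1)) = Add(2, -2) = 0)
Function('C')(x, Z) = 0
Add(-13632, Add(Function('C')(Mul(Add(18, 75), Add(-74, -39)), -69), 16161)) = Add(-13632, Add(0, 16161)) = Add(-13632, 16161) = 2529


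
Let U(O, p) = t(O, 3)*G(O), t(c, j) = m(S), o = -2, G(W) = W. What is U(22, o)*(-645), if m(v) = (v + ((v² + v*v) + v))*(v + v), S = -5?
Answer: 5676000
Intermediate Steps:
m(v) = 2*v*(2*v + 2*v²) (m(v) = (v + ((v² + v²) + v))*(2*v) = (v + (2*v² + v))*(2*v) = (v + (v + 2*v²))*(2*v) = (2*v + 2*v²)*(2*v) = 2*v*(2*v + 2*v²))
t(c, j) = -400 (t(c, j) = 4*(-5)²*(1 - 5) = 4*25*(-4) = -400)
U(O, p) = -400*O
U(22, o)*(-645) = -400*22*(-645) = -8800*(-645) = 5676000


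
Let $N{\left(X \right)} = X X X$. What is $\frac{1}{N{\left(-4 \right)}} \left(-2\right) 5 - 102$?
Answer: $- \frac{3259}{32} \approx -101.84$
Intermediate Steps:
$N{\left(X \right)} = X^{3}$ ($N{\left(X \right)} = X^{2} X = X^{3}$)
$\frac{1}{N{\left(-4 \right)}} \left(-2\right) 5 - 102 = \frac{1}{\left(-4\right)^{3}} \left(-2\right) 5 - 102 = \frac{1}{-64} \left(-2\right) 5 - 102 = \left(- \frac{1}{64}\right) \left(-2\right) 5 - 102 = \frac{1}{32} \cdot 5 - 102 = \frac{5}{32} - 102 = - \frac{3259}{32}$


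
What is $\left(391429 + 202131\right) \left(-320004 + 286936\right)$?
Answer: $-19627842080$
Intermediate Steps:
$\left(391429 + 202131\right) \left(-320004 + 286936\right) = 593560 \left(-33068\right) = -19627842080$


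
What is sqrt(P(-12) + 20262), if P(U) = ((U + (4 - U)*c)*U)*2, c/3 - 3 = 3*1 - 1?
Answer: sqrt(14790) ≈ 121.61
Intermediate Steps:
c = 15 (c = 9 + 3*(3*1 - 1) = 9 + 3*(3 - 1) = 9 + 3*2 = 9 + 6 = 15)
P(U) = 2*U*(60 - 14*U) (P(U) = ((U + (4 - U)*15)*U)*2 = ((U + (60 - 15*U))*U)*2 = ((60 - 14*U)*U)*2 = (U*(60 - 14*U))*2 = 2*U*(60 - 14*U))
sqrt(P(-12) + 20262) = sqrt(4*(-12)*(30 - 7*(-12)) + 20262) = sqrt(4*(-12)*(30 + 84) + 20262) = sqrt(4*(-12)*114 + 20262) = sqrt(-5472 + 20262) = sqrt(14790)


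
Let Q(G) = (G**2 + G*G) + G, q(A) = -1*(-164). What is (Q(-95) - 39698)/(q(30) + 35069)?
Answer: -21743/35233 ≈ -0.61712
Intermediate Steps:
q(A) = 164
Q(G) = G + 2*G**2 (Q(G) = (G**2 + G**2) + G = 2*G**2 + G = G + 2*G**2)
(Q(-95) - 39698)/(q(30) + 35069) = (-95*(1 + 2*(-95)) - 39698)/(164 + 35069) = (-95*(1 - 190) - 39698)/35233 = (-95*(-189) - 39698)*(1/35233) = (17955 - 39698)*(1/35233) = -21743*1/35233 = -21743/35233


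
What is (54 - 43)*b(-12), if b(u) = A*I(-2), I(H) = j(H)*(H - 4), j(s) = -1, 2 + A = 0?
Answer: -132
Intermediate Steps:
A = -2 (A = -2 + 0 = -2)
I(H) = 4 - H (I(H) = -(H - 4) = -(-4 + H) = 4 - H)
b(u) = -12 (b(u) = -2*(4 - 1*(-2)) = -2*(4 + 2) = -2*6 = -12)
(54 - 43)*b(-12) = (54 - 43)*(-12) = 11*(-12) = -132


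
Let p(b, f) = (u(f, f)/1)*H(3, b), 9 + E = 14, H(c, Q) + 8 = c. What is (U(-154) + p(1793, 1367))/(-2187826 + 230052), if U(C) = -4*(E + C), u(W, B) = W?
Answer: 6239/1957774 ≈ 0.0031868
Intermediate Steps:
H(c, Q) = -8 + c
E = 5 (E = -9 + 14 = 5)
U(C) = -20 - 4*C (U(C) = -4*(5 + C) = -20 - 4*C)
p(b, f) = -5*f (p(b, f) = (f/1)*(-8 + 3) = (1*f)*(-5) = f*(-5) = -5*f)
(U(-154) + p(1793, 1367))/(-2187826 + 230052) = ((-20 - 4*(-154)) - 5*1367)/(-2187826 + 230052) = ((-20 + 616) - 6835)/(-1957774) = (596 - 6835)*(-1/1957774) = -6239*(-1/1957774) = 6239/1957774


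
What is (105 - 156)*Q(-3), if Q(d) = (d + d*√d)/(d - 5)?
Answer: -153/8 - 153*I*√3/8 ≈ -19.125 - 33.125*I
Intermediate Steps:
Q(d) = (d + d^(3/2))/(-5 + d)
(105 - 156)*Q(-3) = (105 - 156)*((-3 + (-3)^(3/2))/(-5 - 3)) = -51*(-3 - 3*I*√3)/(-8) = -(-51)*(-3 - 3*I*√3)/8 = -51*(3/8 + 3*I*√3/8) = -153/8 - 153*I*√3/8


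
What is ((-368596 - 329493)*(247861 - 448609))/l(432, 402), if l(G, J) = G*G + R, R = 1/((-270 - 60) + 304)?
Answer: 3643639234872/4852223 ≈ 7.5092e+5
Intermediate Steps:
R = -1/26 (R = 1/(-330 + 304) = 1/(-26) = -1/26 ≈ -0.038462)
l(G, J) = -1/26 + G**2 (l(G, J) = G*G - 1/26 = G**2 - 1/26 = -1/26 + G**2)
((-368596 - 329493)*(247861 - 448609))/l(432, 402) = ((-368596 - 329493)*(247861 - 448609))/(-1/26 + 432**2) = (-698089*(-200748))/(-1/26 + 186624) = 140139970572/(4852223/26) = 140139970572*(26/4852223) = 3643639234872/4852223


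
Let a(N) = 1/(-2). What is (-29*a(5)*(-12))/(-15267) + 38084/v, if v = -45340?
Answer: -47794939/57683815 ≈ -0.82857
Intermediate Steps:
a(N) = -1/2
(-29*a(5)*(-12))/(-15267) + 38084/v = (-29*(-1/2)*(-12))/(-15267) + 38084/(-45340) = ((29/2)*(-12))*(-1/15267) + 38084*(-1/45340) = -174*(-1/15267) - 9521/11335 = 58/5089 - 9521/11335 = -47794939/57683815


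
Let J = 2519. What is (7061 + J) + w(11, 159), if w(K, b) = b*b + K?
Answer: 34872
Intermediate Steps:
w(K, b) = K + b**2 (w(K, b) = b**2 + K = K + b**2)
(7061 + J) + w(11, 159) = (7061 + 2519) + (11 + 159**2) = 9580 + (11 + 25281) = 9580 + 25292 = 34872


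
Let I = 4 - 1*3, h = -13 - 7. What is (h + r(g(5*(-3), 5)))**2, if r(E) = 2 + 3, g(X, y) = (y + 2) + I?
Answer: 225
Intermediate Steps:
h = -20
I = 1 (I = 4 - 3 = 1)
g(X, y) = 3 + y (g(X, y) = (y + 2) + 1 = (2 + y) + 1 = 3 + y)
r(E) = 5
(h + r(g(5*(-3), 5)))**2 = (-20 + 5)**2 = (-15)**2 = 225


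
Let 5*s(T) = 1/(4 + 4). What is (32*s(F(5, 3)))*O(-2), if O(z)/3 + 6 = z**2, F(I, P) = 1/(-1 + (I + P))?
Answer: -24/5 ≈ -4.8000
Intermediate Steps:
F(I, P) = 1/(-1 + I + P)
O(z) = -18 + 3*z**2
s(T) = 1/40 (s(T) = 1/(5*(4 + 4)) = (1/5)/8 = (1/5)*(1/8) = 1/40)
(32*s(F(5, 3)))*O(-2) = (32*(1/40))*(-18 + 3*(-2)**2) = 4*(-18 + 3*4)/5 = 4*(-18 + 12)/5 = (4/5)*(-6) = -24/5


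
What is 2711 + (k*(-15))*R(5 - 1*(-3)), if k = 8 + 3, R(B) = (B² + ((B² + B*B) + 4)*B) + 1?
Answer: -182254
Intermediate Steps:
R(B) = 1 + B² + B*(4 + 2*B²) (R(B) = (B² + ((B² + B²) + 4)*B) + 1 = (B² + (2*B² + 4)*B) + 1 = (B² + (4 + 2*B²)*B) + 1 = (B² + B*(4 + 2*B²)) + 1 = 1 + B² + B*(4 + 2*B²))
k = 11
2711 + (k*(-15))*R(5 - 1*(-3)) = 2711 + (11*(-15))*(1 + (5 - 1*(-3))² + 2*(5 - 1*(-3))³ + 4*(5 - 1*(-3))) = 2711 - 165*(1 + (5 + 3)² + 2*(5 + 3)³ + 4*(5 + 3)) = 2711 - 165*(1 + 8² + 2*8³ + 4*8) = 2711 - 165*(1 + 64 + 2*512 + 32) = 2711 - 165*(1 + 64 + 1024 + 32) = 2711 - 165*1121 = 2711 - 184965 = -182254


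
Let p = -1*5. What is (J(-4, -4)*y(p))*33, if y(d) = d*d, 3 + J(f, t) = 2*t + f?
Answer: -12375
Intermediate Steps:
J(f, t) = -3 + f + 2*t (J(f, t) = -3 + (2*t + f) = -3 + (f + 2*t) = -3 + f + 2*t)
p = -5
y(d) = d²
(J(-4, -4)*y(p))*33 = ((-3 - 4 + 2*(-4))*(-5)²)*33 = ((-3 - 4 - 8)*25)*33 = -15*25*33 = -375*33 = -12375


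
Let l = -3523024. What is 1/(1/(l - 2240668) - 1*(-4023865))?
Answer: 5763692/23192318509579 ≈ 2.4852e-7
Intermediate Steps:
1/(1/(l - 2240668) - 1*(-4023865)) = 1/(1/(-3523024 - 2240668) - 1*(-4023865)) = 1/(1/(-5763692) + 4023865) = 1/(-1/5763692 + 4023865) = 1/(23192318509579/5763692) = 5763692/23192318509579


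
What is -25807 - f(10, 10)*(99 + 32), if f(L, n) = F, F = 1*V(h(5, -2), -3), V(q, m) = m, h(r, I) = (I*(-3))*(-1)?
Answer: -25414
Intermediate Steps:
h(r, I) = 3*I (h(r, I) = -3*I*(-1) = 3*I)
F = -3 (F = 1*(-3) = -3)
f(L, n) = -3
-25807 - f(10, 10)*(99 + 32) = -25807 - (-3)*(99 + 32) = -25807 - (-3)*131 = -25807 - 1*(-393) = -25807 + 393 = -25414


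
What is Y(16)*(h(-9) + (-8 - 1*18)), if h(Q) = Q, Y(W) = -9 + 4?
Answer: 175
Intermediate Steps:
Y(W) = -5
Y(16)*(h(-9) + (-8 - 1*18)) = -5*(-9 + (-8 - 1*18)) = -5*(-9 + (-8 - 18)) = -5*(-9 - 26) = -5*(-35) = 175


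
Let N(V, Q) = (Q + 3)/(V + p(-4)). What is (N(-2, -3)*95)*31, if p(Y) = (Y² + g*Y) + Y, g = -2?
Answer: 0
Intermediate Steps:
p(Y) = Y² - Y (p(Y) = (Y² - 2*Y) + Y = Y² - Y)
N(V, Q) = (3 + Q)/(20 + V) (N(V, Q) = (Q + 3)/(V - 4*(-1 - 4)) = (3 + Q)/(V - 4*(-5)) = (3 + Q)/(V + 20) = (3 + Q)/(20 + V))
(N(-2, -3)*95)*31 = (((3 - 3)/(20 - 2))*95)*31 = ((0/18)*95)*31 = (((1/18)*0)*95)*31 = (0*95)*31 = 0*31 = 0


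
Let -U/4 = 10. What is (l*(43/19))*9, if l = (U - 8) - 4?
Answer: -20124/19 ≈ -1059.2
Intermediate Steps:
U = -40 (U = -4*10 = -40)
l = -52 (l = (-40 - 8) - 4 = -48 - 4 = -52)
(l*(43/19))*9 = -2236/19*9 = -20124/19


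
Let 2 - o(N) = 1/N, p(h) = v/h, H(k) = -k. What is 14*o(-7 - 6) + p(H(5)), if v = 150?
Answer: -12/13 ≈ -0.92308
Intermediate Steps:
p(h) = 150/h
o(N) = 2 - 1/N
14*o(-7 - 6) + p(H(5)) = 14*(2 - 1/(-7 - 6)) + 150/((-1*5)) = 14*(2 - 1/(-13)) + 150/(-5) = 14*(2 - 1*(-1/13)) + 150*(-1/5) = 14*(2 + 1/13) - 30 = 14*(27/13) - 30 = 378/13 - 30 = -12/13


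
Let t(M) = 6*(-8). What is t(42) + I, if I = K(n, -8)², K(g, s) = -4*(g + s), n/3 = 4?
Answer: 208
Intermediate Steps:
n = 12 (n = 3*4 = 12)
t(M) = -48
K(g, s) = -4*g - 4*s
I = 256 (I = (-4*12 - 4*(-8))² = (-48 + 32)² = (-16)² = 256)
t(42) + I = -48 + 256 = 208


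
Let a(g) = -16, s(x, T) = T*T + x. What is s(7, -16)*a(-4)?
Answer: -4208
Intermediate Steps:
s(x, T) = x + T² (s(x, T) = T² + x = x + T²)
s(7, -16)*a(-4) = (7 + (-16)²)*(-16) = (7 + 256)*(-16) = 263*(-16) = -4208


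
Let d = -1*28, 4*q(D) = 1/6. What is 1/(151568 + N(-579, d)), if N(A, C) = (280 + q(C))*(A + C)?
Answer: -24/442015 ≈ -5.4297e-5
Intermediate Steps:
q(D) = 1/24 (q(D) = (1/4)/6 = (1/4)*(1/6) = 1/24)
d = -28
N(A, C) = 6721*A/24 + 6721*C/24 (N(A, C) = (280 + 1/24)*(A + C) = 6721*(A + C)/24 = 6721*A/24 + 6721*C/24)
1/(151568 + N(-579, d)) = 1/(151568 + ((6721/24)*(-579) + (6721/24)*(-28))) = 1/(151568 + (-1297153/8 - 47047/6)) = 1/(151568 - 4079647/24) = 1/(-442015/24) = -24/442015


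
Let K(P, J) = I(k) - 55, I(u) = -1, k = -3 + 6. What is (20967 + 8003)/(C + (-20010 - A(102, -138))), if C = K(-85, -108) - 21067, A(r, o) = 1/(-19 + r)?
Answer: -240451/341404 ≈ -0.70430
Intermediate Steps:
k = 3
K(P, J) = -56 (K(P, J) = -1 - 55 = -56)
C = -21123 (C = -56 - 21067 = -21123)
(20967 + 8003)/(C + (-20010 - A(102, -138))) = (20967 + 8003)/(-21123 + (-20010 - 1/(-19 + 102))) = 28970/(-21123 + (-20010 - 1/83)) = 28970/(-21123 - 1660831/83) = 28970/(-3414040/83) = 28970*(-83/3414040) = -240451/341404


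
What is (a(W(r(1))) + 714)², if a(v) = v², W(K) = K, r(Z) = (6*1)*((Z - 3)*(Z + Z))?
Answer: 1664100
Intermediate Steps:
r(Z) = 12*Z*(-3 + Z) (r(Z) = 6*((-3 + Z)*(2*Z)) = 6*(2*Z*(-3 + Z)) = 12*Z*(-3 + Z))
(a(W(r(1))) + 714)² = ((12*1*(-3 + 1))² + 714)² = ((12*1*(-2))² + 714)² = ((-24)² + 714)² = (576 + 714)² = 1290² = 1664100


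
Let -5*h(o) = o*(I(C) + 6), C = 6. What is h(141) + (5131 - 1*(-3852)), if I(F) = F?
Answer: 43223/5 ≈ 8644.6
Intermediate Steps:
h(o) = -12*o/5 (h(o) = -o*(6 + 6)/5 = -o*12/5 = -12*o/5)
h(141) + (5131 - 1*(-3852)) = -12/5*141 + (5131 - 1*(-3852)) = -1692/5 + (5131 + 3852) = -1692/5 + 8983 = 43223/5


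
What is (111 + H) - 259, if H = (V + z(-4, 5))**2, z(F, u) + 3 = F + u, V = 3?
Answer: -147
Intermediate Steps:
z(F, u) = -3 + F + u (z(F, u) = -3 + (F + u) = -3 + F + u)
H = 1 (H = (3 + (-3 - 4 + 5))**2 = (3 - 2)**2 = 1**2 = 1)
(111 + H) - 259 = (111 + 1) - 259 = 112 - 259 = -147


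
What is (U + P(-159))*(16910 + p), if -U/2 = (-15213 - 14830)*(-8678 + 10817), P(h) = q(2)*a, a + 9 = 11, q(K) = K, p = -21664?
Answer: -611002896332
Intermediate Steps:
a = 2 (a = -9 + 11 = 2)
P(h) = 4 (P(h) = 2*2 = 4)
U = 128523954 (U = -2*(-15213 - 14830)*(-8678 + 10817) = -(-60086)*2139 = -2*(-64261977) = 128523954)
(U + P(-159))*(16910 + p) = (128523954 + 4)*(16910 - 21664) = 128523958*(-4754) = -611002896332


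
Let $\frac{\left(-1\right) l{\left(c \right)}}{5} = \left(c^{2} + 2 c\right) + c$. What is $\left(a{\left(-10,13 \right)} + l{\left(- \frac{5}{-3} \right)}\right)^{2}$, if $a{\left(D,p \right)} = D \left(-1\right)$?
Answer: $\frac{67600}{81} \approx 834.57$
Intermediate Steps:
$a{\left(D,p \right)} = - D$
$l{\left(c \right)} = - 15 c - 5 c^{2}$ ($l{\left(c \right)} = - 5 \left(\left(c^{2} + 2 c\right) + c\right) = - 5 \left(c^{2} + 3 c\right) = - 15 c - 5 c^{2}$)
$\left(a{\left(-10,13 \right)} + l{\left(- \frac{5}{-3} \right)}\right)^{2} = \left(\left(-1\right) \left(-10\right) - 5 \left(- \frac{5}{-3}\right) \left(3 - \frac{5}{-3}\right)\right)^{2} = \left(10 - 5 \left(\left(-5\right) \left(- \frac{1}{3}\right)\right) \left(3 - - \frac{5}{3}\right)\right)^{2} = \left(10 - \frac{25 \left(3 + \frac{5}{3}\right)}{3}\right)^{2} = \left(10 - \frac{25}{3} \cdot \frac{14}{3}\right)^{2} = \left(10 - \frac{350}{9}\right)^{2} = \left(- \frac{260}{9}\right)^{2} = \frac{67600}{81}$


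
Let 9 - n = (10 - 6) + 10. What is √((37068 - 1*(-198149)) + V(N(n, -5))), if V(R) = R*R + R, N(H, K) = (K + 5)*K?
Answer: √235217 ≈ 484.99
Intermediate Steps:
n = -5 (n = 9 - ((10 - 6) + 10) = 9 - (4 + 10) = 9 - 1*14 = 9 - 14 = -5)
N(H, K) = K*(5 + K) (N(H, K) = (5 + K)*K = K*(5 + K))
V(R) = R + R² (V(R) = R² + R = R + R²)
√((37068 - 1*(-198149)) + V(N(n, -5))) = √((37068 - 1*(-198149)) + (-5*(5 - 5))*(1 - 5*(5 - 5))) = √((37068 + 198149) + (-5*0)*(1 - 5*0)) = √(235217 + 0*(1 + 0)) = √(235217 + 0*1) = √(235217 + 0) = √235217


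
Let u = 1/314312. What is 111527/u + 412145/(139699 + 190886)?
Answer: 2317683462174037/66117 ≈ 3.5054e+10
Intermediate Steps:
u = 1/314312 ≈ 3.1816e-6
111527/u + 412145/(139699 + 190886) = 111527/(1/314312) + 412145/(139699 + 190886) = 111527*314312 + 412145/330585 = 35054274424 + 412145*(1/330585) = 35054274424 + 82429/66117 = 2317683462174037/66117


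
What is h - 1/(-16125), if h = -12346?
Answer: -199079249/16125 ≈ -12346.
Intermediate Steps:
h - 1/(-16125) = -12346 - 1/(-16125) = -12346 - 1*(-1/16125) = -12346 + 1/16125 = -199079249/16125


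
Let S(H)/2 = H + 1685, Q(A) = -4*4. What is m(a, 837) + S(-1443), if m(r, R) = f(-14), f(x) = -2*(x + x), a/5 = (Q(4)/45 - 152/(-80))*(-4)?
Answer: 540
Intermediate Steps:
Q(A) = -16
a = -278/9 (a = 5*((-16/45 - 152/(-80))*(-4)) = 5*((-16*1/45 - 152*(-1/80))*(-4)) = 5*((-16/45 + 19/10)*(-4)) = 5*((139/90)*(-4)) = 5*(-278/45) = -278/9 ≈ -30.889)
f(x) = -4*x
m(r, R) = 56 (m(r, R) = -4*(-14) = 56)
S(H) = 3370 + 2*H (S(H) = 2*(H + 1685) = 2*(1685 + H) = 3370 + 2*H)
m(a, 837) + S(-1443) = 56 + (3370 + 2*(-1443)) = 56 + (3370 - 2886) = 56 + 484 = 540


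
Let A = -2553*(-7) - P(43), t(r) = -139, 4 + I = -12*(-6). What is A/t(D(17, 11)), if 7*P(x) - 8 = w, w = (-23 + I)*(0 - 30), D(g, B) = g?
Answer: -126439/973 ≈ -129.95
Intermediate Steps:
I = 68 (I = -4 - 12*(-6) = -4 + 72 = 68)
w = -1350 (w = (-23 + 68)*(0 - 30) = 45*(-30) = -1350)
P(x) = -1342/7 (P(x) = 8/7 + (1/7)*(-1350) = 8/7 - 1350/7 = -1342/7)
A = 126439/7 (A = -2553*(-7) - 1*(-1342/7) = 17871 + 1342/7 = 126439/7 ≈ 18063.)
A/t(D(17, 11)) = (126439/7)/(-139) = (126439/7)*(-1/139) = -126439/973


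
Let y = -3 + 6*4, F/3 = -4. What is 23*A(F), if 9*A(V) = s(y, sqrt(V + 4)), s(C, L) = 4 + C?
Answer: 575/9 ≈ 63.889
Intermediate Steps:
F = -12 (F = 3*(-4) = -12)
y = 21 (y = -3 + 24 = 21)
A(V) = 25/9 (A(V) = (4 + 21)/9 = (1/9)*25 = 25/9)
23*A(F) = 23*(25/9) = 575/9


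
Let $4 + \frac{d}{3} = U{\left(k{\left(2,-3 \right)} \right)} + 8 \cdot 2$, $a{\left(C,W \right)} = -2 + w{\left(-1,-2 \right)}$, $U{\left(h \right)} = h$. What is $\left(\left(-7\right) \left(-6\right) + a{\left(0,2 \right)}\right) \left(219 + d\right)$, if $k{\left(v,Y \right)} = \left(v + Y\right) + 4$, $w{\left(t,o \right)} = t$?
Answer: $10296$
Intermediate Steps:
$k{\left(v,Y \right)} = 4 + Y + v$ ($k{\left(v,Y \right)} = \left(Y + v\right) + 4 = 4 + Y + v$)
$a{\left(C,W \right)} = -3$ ($a{\left(C,W \right)} = -2 - 1 = -3$)
$d = 45$ ($d = -12 + 3 \left(\left(4 - 3 + 2\right) + 8 \cdot 2\right) = -12 + 3 \left(3 + 16\right) = -12 + 3 \cdot 19 = -12 + 57 = 45$)
$\left(\left(-7\right) \left(-6\right) + a{\left(0,2 \right)}\right) \left(219 + d\right) = \left(\left(-7\right) \left(-6\right) - 3\right) \left(219 + 45\right) = \left(42 - 3\right) 264 = 39 \cdot 264 = 10296$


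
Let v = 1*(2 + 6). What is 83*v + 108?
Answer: 772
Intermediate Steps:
v = 8 (v = 1*8 = 8)
83*v + 108 = 83*8 + 108 = 664 + 108 = 772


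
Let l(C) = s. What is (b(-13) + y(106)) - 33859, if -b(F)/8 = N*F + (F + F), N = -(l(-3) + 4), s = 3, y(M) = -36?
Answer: -34415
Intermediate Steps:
l(C) = 3
N = -7 (N = -(3 + 4) = -1*7 = -7)
b(F) = 40*F (b(F) = -8*(-7*F + (F + F)) = -8*(-7*F + 2*F) = -(-40)*F = 40*F)
(b(-13) + y(106)) - 33859 = (40*(-13) - 36) - 33859 = (-520 - 36) - 33859 = -556 - 33859 = -34415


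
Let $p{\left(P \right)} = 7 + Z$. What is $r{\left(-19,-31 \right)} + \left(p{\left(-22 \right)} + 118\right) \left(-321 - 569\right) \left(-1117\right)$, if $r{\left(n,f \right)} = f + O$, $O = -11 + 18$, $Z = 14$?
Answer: $138184046$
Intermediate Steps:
$O = 7$
$r{\left(n,f \right)} = 7 + f$ ($r{\left(n,f \right)} = f + 7 = 7 + f$)
$p{\left(P \right)} = 21$ ($p{\left(P \right)} = 7 + 14 = 21$)
$r{\left(-19,-31 \right)} + \left(p{\left(-22 \right)} + 118\right) \left(-321 - 569\right) \left(-1117\right) = \left(7 - 31\right) + \left(21 + 118\right) \left(-321 - 569\right) \left(-1117\right) = -24 + 139 \left(-890\right) \left(-1117\right) = -24 - -138184070 = -24 + 138184070 = 138184046$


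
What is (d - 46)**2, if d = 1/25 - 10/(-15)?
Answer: 11539609/5625 ≈ 2051.5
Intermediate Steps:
d = 53/75 (d = 1*(1/25) - 10*(-1/15) = 1/25 + 2/3 = 53/75 ≈ 0.70667)
(d - 46)**2 = (53/75 - 46)**2 = (-3397/75)**2 = 11539609/5625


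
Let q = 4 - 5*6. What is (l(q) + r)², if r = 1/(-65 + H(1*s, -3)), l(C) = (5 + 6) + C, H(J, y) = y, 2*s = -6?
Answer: 1042441/4624 ≈ 225.44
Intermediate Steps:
s = -3 (s = (½)*(-6) = -3)
q = -26 (q = 4 - 30 = -26)
l(C) = 11 + C
r = -1/68 (r = 1/(-65 - 3) = 1/(-68) = -1/68 ≈ -0.014706)
(l(q) + r)² = ((11 - 26) - 1/68)² = (-15 - 1/68)² = (-1021/68)² = 1042441/4624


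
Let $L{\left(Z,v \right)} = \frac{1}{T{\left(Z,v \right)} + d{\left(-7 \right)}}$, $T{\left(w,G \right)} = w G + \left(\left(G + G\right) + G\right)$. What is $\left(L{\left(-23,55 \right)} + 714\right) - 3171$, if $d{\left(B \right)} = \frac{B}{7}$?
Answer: $- \frac{2705158}{1101} \approx -2457.0$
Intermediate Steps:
$d{\left(B \right)} = \frac{B}{7}$ ($d{\left(B \right)} = B \frac{1}{7} = \frac{B}{7}$)
$T{\left(w,G \right)} = 3 G + G w$ ($T{\left(w,G \right)} = G w + \left(2 G + G\right) = G w + 3 G = 3 G + G w$)
$L{\left(Z,v \right)} = \frac{1}{-1 + v \left(3 + Z\right)}$ ($L{\left(Z,v \right)} = \frac{1}{v \left(3 + Z\right) + \frac{1}{7} \left(-7\right)} = \frac{1}{v \left(3 + Z\right) - 1} = \frac{1}{-1 + v \left(3 + Z\right)}$)
$\left(L{\left(-23,55 \right)} + 714\right) - 3171 = \left(\frac{1}{-1 + 55 \left(3 - 23\right)} + 714\right) - 3171 = \left(\frac{1}{-1 + 55 \left(-20\right)} + 714\right) - 3171 = \left(\frac{1}{-1 - 1100} + 714\right) - 3171 = \left(\frac{1}{-1101} + 714\right) - 3171 = \left(- \frac{1}{1101} + 714\right) - 3171 = \frac{786113}{1101} - 3171 = - \frac{2705158}{1101}$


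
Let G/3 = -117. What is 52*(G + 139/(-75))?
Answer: -1376128/75 ≈ -18348.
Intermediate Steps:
G = -351 (G = 3*(-117) = -351)
52*(G + 139/(-75)) = 52*(-351 + 139/(-75)) = 52*(-351 + 139*(-1/75)) = 52*(-351 - 139/75) = 52*(-26464/75) = -1376128/75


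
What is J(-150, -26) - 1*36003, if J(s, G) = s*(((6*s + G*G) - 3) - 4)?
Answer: -1353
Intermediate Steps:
J(s, G) = s*(-7 + G**2 + 6*s) (J(s, G) = s*(((6*s + G**2) - 3) - 4) = s*(((G**2 + 6*s) - 3) - 4) = s*((-3 + G**2 + 6*s) - 4) = s*(-7 + G**2 + 6*s))
J(-150, -26) - 1*36003 = -150*(-7 + (-26)**2 + 6*(-150)) - 1*36003 = -150*(-7 + 676 - 900) - 36003 = -150*(-231) - 36003 = 34650 - 36003 = -1353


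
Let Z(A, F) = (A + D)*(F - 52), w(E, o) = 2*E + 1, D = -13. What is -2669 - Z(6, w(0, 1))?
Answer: -3026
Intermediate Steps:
w(E, o) = 1 + 2*E
Z(A, F) = (-52 + F)*(-13 + A) (Z(A, F) = (A - 13)*(F - 52) = (-13 + A)*(-52 + F) = (-52 + F)*(-13 + A))
-2669 - Z(6, w(0, 1)) = -2669 - (676 - 52*6 - 13*(1 + 2*0) + 6*(1 + 2*0)) = -2669 - (676 - 312 - 13*(1 + 0) + 6*(1 + 0)) = -2669 - (676 - 312 - 13*1 + 6*1) = -2669 - (676 - 312 - 13 + 6) = -2669 - 1*357 = -2669 - 357 = -3026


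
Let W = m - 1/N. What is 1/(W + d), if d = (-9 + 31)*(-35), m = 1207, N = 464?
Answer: 464/202767 ≈ 0.0022883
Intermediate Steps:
d = -770 (d = 22*(-35) = -770)
W = 560047/464 (W = 1207 - 1/464 = 560047/464 ≈ 1207.0)
1/(W + d) = 1/(560047/464 - 770) = 1/(202767/464) = 464/202767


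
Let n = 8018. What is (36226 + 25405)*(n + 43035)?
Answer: 3146447443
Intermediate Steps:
(36226 + 25405)*(n + 43035) = (36226 + 25405)*(8018 + 43035) = 61631*51053 = 3146447443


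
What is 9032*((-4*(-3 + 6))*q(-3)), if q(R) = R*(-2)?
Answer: -650304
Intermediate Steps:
q(R) = -2*R
9032*((-4*(-3 + 6))*q(-3)) = 9032*((-4*(-3 + 6))*(-2*(-3))) = 9032*(-4*3*6) = 9032*(-12*6) = 9032*(-72) = -650304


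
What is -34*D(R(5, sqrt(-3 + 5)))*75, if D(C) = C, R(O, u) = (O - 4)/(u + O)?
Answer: -12750/23 + 2550*sqrt(2)/23 ≈ -397.55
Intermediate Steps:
R(O, u) = (-4 + O)/(O + u)
-34*D(R(5, sqrt(-3 + 5)))*75 = -34*(-4 + 5)/(5 + sqrt(-3 + 5))*75 = -34/(5 + sqrt(2))*75 = -2550/(5 + sqrt(2))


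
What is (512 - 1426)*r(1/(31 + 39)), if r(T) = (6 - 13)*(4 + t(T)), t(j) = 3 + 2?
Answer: 57582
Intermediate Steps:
t(j) = 5
r(T) = -63 (r(T) = (6 - 13)*(4 + 5) = -7*9 = -63)
(512 - 1426)*r(1/(31 + 39)) = (512 - 1426)*(-63) = -914*(-63) = 57582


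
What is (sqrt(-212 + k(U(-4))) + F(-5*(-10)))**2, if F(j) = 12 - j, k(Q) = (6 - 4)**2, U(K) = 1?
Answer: 1236 - 304*I*sqrt(13) ≈ 1236.0 - 1096.1*I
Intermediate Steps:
k(Q) = 4 (k(Q) = 2**2 = 4)
(sqrt(-212 + k(U(-4))) + F(-5*(-10)))**2 = (sqrt(-212 + 4) + (12 - (-5)*(-10)))**2 = (sqrt(-208) + (12 - 1*50))**2 = (4*I*sqrt(13) + (12 - 50))**2 = (4*I*sqrt(13) - 38)**2 = (-38 + 4*I*sqrt(13))**2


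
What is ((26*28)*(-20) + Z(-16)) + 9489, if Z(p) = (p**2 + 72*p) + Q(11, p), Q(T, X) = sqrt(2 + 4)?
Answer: -5967 + sqrt(6) ≈ -5964.5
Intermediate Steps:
Q(T, X) = sqrt(6)
Z(p) = sqrt(6) + p**2 + 72*p (Z(p) = (p**2 + 72*p) + sqrt(6) = sqrt(6) + p**2 + 72*p)
((26*28)*(-20) + Z(-16)) + 9489 = ((26*28)*(-20) + (sqrt(6) + (-16)**2 + 72*(-16))) + 9489 = (728*(-20) + (sqrt(6) + 256 - 1152)) + 9489 = (-14560 + (-896 + sqrt(6))) + 9489 = (-15456 + sqrt(6)) + 9489 = -5967 + sqrt(6)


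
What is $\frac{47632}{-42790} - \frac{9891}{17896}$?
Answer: $- \frac{637829081}{382884920} \approx -1.6658$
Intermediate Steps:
$\frac{47632}{-42790} - \frac{9891}{17896} = 47632 \left(- \frac{1}{42790}\right) - \frac{9891}{17896} = - \frac{23816}{21395} - \frac{9891}{17896} = - \frac{637829081}{382884920}$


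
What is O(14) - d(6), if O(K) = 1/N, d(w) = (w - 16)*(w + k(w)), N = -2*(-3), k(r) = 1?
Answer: 421/6 ≈ 70.167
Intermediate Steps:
N = 6
d(w) = (1 + w)*(-16 + w) (d(w) = (w - 16)*(w + 1) = (-16 + w)*(1 + w) = (1 + w)*(-16 + w))
O(K) = 1/6
O(14) - d(6) = 1/6 - (-16 + 6**2 - 15*6) = 1/6 - (-16 + 36 - 90) = 1/6 - 1*(-70) = 1/6 + 70 = 421/6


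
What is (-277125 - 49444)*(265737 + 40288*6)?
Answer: -165722337585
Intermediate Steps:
(-277125 - 49444)*(265737 + 40288*6) = -326569*(265737 + 241728) = -326569*507465 = -165722337585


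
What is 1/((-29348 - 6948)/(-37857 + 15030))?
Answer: 22827/36296 ≈ 0.62891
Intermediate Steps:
1/((-29348 - 6948)/(-37857 + 15030)) = 1/(-36296/(-22827)) = 1/(-36296*(-1/22827)) = 1/(36296/22827) = 22827/36296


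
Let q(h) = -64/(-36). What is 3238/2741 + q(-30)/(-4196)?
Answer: 30558994/25877781 ≈ 1.1809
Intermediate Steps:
q(h) = 16/9 (q(h) = -64*(-1/36) = 16/9)
3238/2741 + q(-30)/(-4196) = 3238/2741 + (16/9)/(-4196) = 3238*(1/2741) + (16/9)*(-1/4196) = 3238/2741 - 4/9441 = 30558994/25877781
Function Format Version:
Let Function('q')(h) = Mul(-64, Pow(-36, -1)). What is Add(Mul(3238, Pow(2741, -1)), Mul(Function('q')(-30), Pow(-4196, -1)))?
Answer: Rational(30558994, 25877781) ≈ 1.1809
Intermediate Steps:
Function('q')(h) = Rational(16, 9) (Function('q')(h) = Mul(-64, Rational(-1, 36)) = Rational(16, 9))
Add(Mul(3238, Pow(2741, -1)), Mul(Function('q')(-30), Pow(-4196, -1))) = Add(Mul(3238, Pow(2741, -1)), Mul(Rational(16, 9), Pow(-4196, -1))) = Add(Mul(3238, Rational(1, 2741)), Mul(Rational(16, 9), Rational(-1, 4196))) = Add(Rational(3238, 2741), Rational(-4, 9441)) = Rational(30558994, 25877781)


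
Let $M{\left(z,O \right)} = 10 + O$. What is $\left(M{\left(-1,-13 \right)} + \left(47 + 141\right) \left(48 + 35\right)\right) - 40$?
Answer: $15561$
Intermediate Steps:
$\left(M{\left(-1,-13 \right)} + \left(47 + 141\right) \left(48 + 35\right)\right) - 40 = \left(\left(10 - 13\right) + \left(47 + 141\right) \left(48 + 35\right)\right) - 40 = \left(-3 + 188 \cdot 83\right) - 40 = \left(-3 + 15604\right) - 40 = 15601 - 40 = 15561$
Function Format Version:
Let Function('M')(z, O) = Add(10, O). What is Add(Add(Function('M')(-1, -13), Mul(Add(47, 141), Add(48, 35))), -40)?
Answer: 15561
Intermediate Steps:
Add(Add(Function('M')(-1, -13), Mul(Add(47, 141), Add(48, 35))), -40) = Add(Add(Add(10, -13), Mul(Add(47, 141), Add(48, 35))), -40) = Add(Add(-3, Mul(188, 83)), -40) = Add(Add(-3, 15604), -40) = Add(15601, -40) = 15561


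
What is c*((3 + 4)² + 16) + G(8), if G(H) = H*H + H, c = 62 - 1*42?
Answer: 1372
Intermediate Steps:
c = 20 (c = 62 - 42 = 20)
G(H) = H + H² (G(H) = H² + H = H + H²)
c*((3 + 4)² + 16) + G(8) = 20*((3 + 4)² + 16) + 8*(1 + 8) = 20*(7² + 16) + 8*9 = 20*(49 + 16) + 72 = 20*65 + 72 = 1300 + 72 = 1372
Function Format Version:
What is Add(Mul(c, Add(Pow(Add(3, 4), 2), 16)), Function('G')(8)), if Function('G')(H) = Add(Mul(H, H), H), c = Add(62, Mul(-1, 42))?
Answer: 1372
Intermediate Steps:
c = 20 (c = Add(62, -42) = 20)
Function('G')(H) = Add(H, Pow(H, 2)) (Function('G')(H) = Add(Pow(H, 2), H) = Add(H, Pow(H, 2)))
Add(Mul(c, Add(Pow(Add(3, 4), 2), 16)), Function('G')(8)) = Add(Mul(20, Add(Pow(Add(3, 4), 2), 16)), Mul(8, Add(1, 8))) = Add(Mul(20, Add(Pow(7, 2), 16)), Mul(8, 9)) = Add(Mul(20, Add(49, 16)), 72) = Add(Mul(20, 65), 72) = Add(1300, 72) = 1372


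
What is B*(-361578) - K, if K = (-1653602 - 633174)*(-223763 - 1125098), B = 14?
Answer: -3084548024228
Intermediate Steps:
K = 3084542962136 (K = -2286776*(-1348861) = 3084542962136)
B*(-361578) - K = 14*(-361578) - 1*3084542962136 = -5062092 - 3084542962136 = -3084548024228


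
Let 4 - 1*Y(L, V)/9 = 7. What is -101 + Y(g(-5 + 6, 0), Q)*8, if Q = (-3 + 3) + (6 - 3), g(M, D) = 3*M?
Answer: -317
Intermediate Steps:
Q = 3 (Q = 0 + 3 = 3)
Y(L, V) = -27 (Y(L, V) = 36 - 9*7 = 36 - 63 = -27)
-101 + Y(g(-5 + 6, 0), Q)*8 = -101 - 27*8 = -101 - 216 = -317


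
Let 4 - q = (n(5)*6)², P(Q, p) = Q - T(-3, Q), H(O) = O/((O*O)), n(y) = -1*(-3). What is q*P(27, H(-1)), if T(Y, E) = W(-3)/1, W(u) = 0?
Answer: -8640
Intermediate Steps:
n(y) = 3
T(Y, E) = 0 (T(Y, E) = 0/1 = 0*1 = 0)
H(O) = 1/O (H(O) = O/(O²) = O/O² = 1/O)
P(Q, p) = Q (P(Q, p) = Q - 1*0 = Q + 0 = Q)
q = -320 (q = 4 - (3*6)² = 4 - 1*18² = 4 - 1*324 = 4 - 324 = -320)
q*P(27, H(-1)) = -320*27 = -8640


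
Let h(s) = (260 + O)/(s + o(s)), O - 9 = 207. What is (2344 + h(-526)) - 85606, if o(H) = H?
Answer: -21898025/263 ≈ -83263.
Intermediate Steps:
O = 216 (O = 9 + 207 = 216)
h(s) = 238/s (h(s) = (260 + 216)/(s + s) = 476/((2*s)) = 476*(1/(2*s)) = 238/s)
(2344 + h(-526)) - 85606 = (2344 + 238/(-526)) - 85606 = (2344 + 238*(-1/526)) - 85606 = (2344 - 119/263) - 85606 = 616353/263 - 85606 = -21898025/263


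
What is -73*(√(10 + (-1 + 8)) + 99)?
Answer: -7227 - 73*√17 ≈ -7528.0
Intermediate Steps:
-73*(√(10 + (-1 + 8)) + 99) = -73*(√(10 + 7) + 99) = -73*(√17 + 99) = -73*(99 + √17) = -7227 - 73*√17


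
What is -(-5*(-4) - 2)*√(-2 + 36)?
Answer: -18*√34 ≈ -104.96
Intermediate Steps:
-(-5*(-4) - 2)*√(-2 + 36) = -(20 - 2)*√34 = -18*√34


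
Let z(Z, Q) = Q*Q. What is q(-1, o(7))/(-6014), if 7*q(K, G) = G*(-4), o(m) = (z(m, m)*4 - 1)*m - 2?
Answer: 2726/21049 ≈ 0.12951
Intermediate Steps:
z(Z, Q) = Q**2
o(m) = -2 + m*(-1 + 4*m**2) (o(m) = (m**2*4 - 1)*m - 2 = (4*m**2 - 1)*m - 2 = (-1 + 4*m**2)*m - 2 = m*(-1 + 4*m**2) - 2 = -2 + m*(-1 + 4*m**2))
q(K, G) = -4*G/7 (q(K, G) = (G*(-4))/7 = (-4*G)/7 = -4*G/7)
q(-1, o(7))/(-6014) = -4*(-2 - 1*7 + 4*7**3)/7/(-6014) = -4*(-2 - 7 + 4*343)/7*(-1/6014) = -4*(-2 - 7 + 1372)/7*(-1/6014) = -4/7*1363*(-1/6014) = -5452/7*(-1/6014) = 2726/21049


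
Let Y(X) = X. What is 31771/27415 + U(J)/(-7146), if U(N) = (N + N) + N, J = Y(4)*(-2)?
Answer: 37948921/32651265 ≈ 1.1623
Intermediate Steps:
J = -8 (J = 4*(-2) = -8)
U(N) = 3*N (U(N) = 2*N + N = 3*N)
31771/27415 + U(J)/(-7146) = 31771/27415 + (3*(-8))/(-7146) = 31771*(1/27415) - 24*(-1/7146) = 31771/27415 + 4/1191 = 37948921/32651265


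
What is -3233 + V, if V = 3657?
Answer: 424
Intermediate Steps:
-3233 + V = -3233 + 3657 = 424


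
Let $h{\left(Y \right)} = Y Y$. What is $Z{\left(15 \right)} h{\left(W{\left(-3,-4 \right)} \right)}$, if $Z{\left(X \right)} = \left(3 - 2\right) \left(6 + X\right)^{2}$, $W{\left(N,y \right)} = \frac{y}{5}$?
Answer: $\frac{7056}{25} \approx 282.24$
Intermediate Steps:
$W{\left(N,y \right)} = \frac{y}{5}$ ($W{\left(N,y \right)} = y \frac{1}{5} = \frac{y}{5}$)
$h{\left(Y \right)} = Y^{2}$
$Z{\left(X \right)} = \left(6 + X\right)^{2}$ ($Z{\left(X \right)} = 1 \left(6 + X\right)^{2} = \left(6 + X\right)^{2}$)
$Z{\left(15 \right)} h{\left(W{\left(-3,-4 \right)} \right)} = \left(6 + 15\right)^{2} \left(\frac{1}{5} \left(-4\right)\right)^{2} = 21^{2} \left(- \frac{4}{5}\right)^{2} = 441 \cdot \frac{16}{25} = \frac{7056}{25}$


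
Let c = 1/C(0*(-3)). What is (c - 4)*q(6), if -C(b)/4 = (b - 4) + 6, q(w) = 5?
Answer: -165/8 ≈ -20.625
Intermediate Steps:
C(b) = -8 - 4*b (C(b) = -4*((b - 4) + 6) = -4*((-4 + b) + 6) = -4*(2 + b) = -8 - 4*b)
c = -1/8 (c = 1/(-8 - 0*(-3)) = 1/(-8 - 4*0) = 1/(-8 + 0) = 1/(-8) = -1/8 ≈ -0.12500)
(c - 4)*q(6) = (-1/8 - 4)*5 = -33/8*5 = -165/8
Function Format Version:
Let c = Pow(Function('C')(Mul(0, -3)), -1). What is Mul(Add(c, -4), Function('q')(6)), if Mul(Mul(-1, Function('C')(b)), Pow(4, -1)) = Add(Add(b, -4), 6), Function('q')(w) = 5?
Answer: Rational(-165, 8) ≈ -20.625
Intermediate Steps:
Function('C')(b) = Add(-8, Mul(-4, b)) (Function('C')(b) = Mul(-4, Add(Add(b, -4), 6)) = Mul(-4, Add(Add(-4, b), 6)) = Mul(-4, Add(2, b)) = Add(-8, Mul(-4, b)))
c = Rational(-1, 8) (c = Pow(Add(-8, Mul(-4, Mul(0, -3))), -1) = Pow(Add(-8, Mul(-4, 0)), -1) = Pow(Add(-8, 0), -1) = Pow(-8, -1) = Rational(-1, 8) ≈ -0.12500)
Mul(Add(c, -4), Function('q')(6)) = Mul(Add(Rational(-1, 8), -4), 5) = Mul(Rational(-33, 8), 5) = Rational(-165, 8)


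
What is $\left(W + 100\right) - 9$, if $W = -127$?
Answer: $-36$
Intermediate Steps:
$\left(W + 100\right) - 9 = \left(-127 + 100\right) - 9 = -27 - 9 = -36$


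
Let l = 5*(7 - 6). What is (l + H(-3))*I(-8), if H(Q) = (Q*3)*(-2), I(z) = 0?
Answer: 0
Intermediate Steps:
l = 5 (l = 5*1 = 5)
H(Q) = -6*Q (H(Q) = (3*Q)*(-2) = -6*Q)
(l + H(-3))*I(-8) = (5 - 6*(-3))*0 = (5 + 18)*0 = 23*0 = 0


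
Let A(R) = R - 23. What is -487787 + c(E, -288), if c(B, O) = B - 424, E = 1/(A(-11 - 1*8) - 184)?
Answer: -110335687/226 ≈ -4.8821e+5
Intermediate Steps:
A(R) = -23 + R
E = -1/226 (E = 1/((-23 + (-11 - 1*8)) - 184) = 1/((-23 + (-11 - 8)) - 184) = 1/((-23 - 19) - 184) = 1/(-42 - 184) = 1/(-226) = -1/226 ≈ -0.0044248)
c(B, O) = -424 + B
-487787 + c(E, -288) = -487787 + (-424 - 1/226) = -487787 - 95825/226 = -110335687/226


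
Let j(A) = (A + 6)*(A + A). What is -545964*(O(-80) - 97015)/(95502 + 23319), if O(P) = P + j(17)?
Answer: 17527810244/39607 ≈ 4.4254e+5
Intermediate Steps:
j(A) = 2*A*(6 + A) (j(A) = (6 + A)*(2*A) = 2*A*(6 + A))
O(P) = 782 + P (O(P) = P + 2*17*(6 + 17) = P + 2*17*23 = P + 782 = 782 + P)
-545964*(O(-80) - 97015)/(95502 + 23319) = -545964*((782 - 80) - 97015)/(95502 + 23319) = -545964/(118821/(702 - 97015)) = -545964/(118821/(-96313)) = -545964/(118821*(-1/96313)) = -545964/(-118821/96313) = -545964*(-96313/118821) = 17527810244/39607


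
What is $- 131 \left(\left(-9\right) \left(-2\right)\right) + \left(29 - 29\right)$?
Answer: $-2358$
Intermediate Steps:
$- 131 \left(\left(-9\right) \left(-2\right)\right) + \left(29 - 29\right) = \left(-131\right) 18 + 0 = -2358 + 0 = -2358$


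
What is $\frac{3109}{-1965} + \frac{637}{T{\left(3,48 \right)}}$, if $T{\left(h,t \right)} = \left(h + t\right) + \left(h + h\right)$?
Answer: $\frac{119388}{12445} \approx 9.5932$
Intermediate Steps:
$T{\left(h,t \right)} = t + 3 h$ ($T{\left(h,t \right)} = \left(h + t\right) + 2 h = t + 3 h$)
$\frac{3109}{-1965} + \frac{637}{T{\left(3,48 \right)}} = \frac{3109}{-1965} + \frac{637}{48 + 3 \cdot 3} = 3109 \left(- \frac{1}{1965}\right) + \frac{637}{48 + 9} = - \frac{3109}{1965} + \frac{637}{57} = \frac{119388}{12445}$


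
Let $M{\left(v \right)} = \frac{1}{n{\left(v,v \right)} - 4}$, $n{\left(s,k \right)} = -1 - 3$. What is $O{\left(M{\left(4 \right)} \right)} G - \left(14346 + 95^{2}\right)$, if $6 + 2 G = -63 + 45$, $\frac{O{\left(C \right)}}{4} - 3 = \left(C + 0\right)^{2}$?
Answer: $- \frac{94063}{4} \approx -23516.0$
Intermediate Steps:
$n{\left(s,k \right)} = -4$ ($n{\left(s,k \right)} = -1 - 3 = -4$)
$M{\left(v \right)} = - \frac{1}{8}$ ($M{\left(v \right)} = \frac{1}{-4 - 4} = \frac{1}{-8} = - \frac{1}{8}$)
$O{\left(C \right)} = 12 + 4 C^{2}$ ($O{\left(C \right)} = 12 + 4 \left(C + 0\right)^{2} = 12 + 4 C^{2}$)
$G = -12$ ($G = -3 + \frac{-63 + 45}{2} = -3 + \frac{1}{2} \left(-18\right) = -3 - 9 = -12$)
$O{\left(M{\left(4 \right)} \right)} G - \left(14346 + 95^{2}\right) = \left(12 + 4 \left(- \frac{1}{8}\right)^{2}\right) \left(-12\right) - \left(14346 + 95^{2}\right) = \left(12 + 4 \cdot \frac{1}{64}\right) \left(-12\right) - \left(14346 + 9025\right) = \left(12 + \frac{1}{16}\right) \left(-12\right) - 23371 = \frac{193}{16} \left(-12\right) - 23371 = - \frac{579}{4} - 23371 = - \frac{94063}{4}$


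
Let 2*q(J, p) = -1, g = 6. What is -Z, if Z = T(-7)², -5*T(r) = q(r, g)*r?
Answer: -49/100 ≈ -0.49000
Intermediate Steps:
q(J, p) = -½ (q(J, p) = (½)*(-1) = -½)
T(r) = r/10 (T(r) = -(-1)*r/10 = r/10)
Z = 49/100 (Z = ((⅒)*(-7))² = (-7/10)² = 49/100 ≈ 0.49000)
-Z = -1*49/100 = -49/100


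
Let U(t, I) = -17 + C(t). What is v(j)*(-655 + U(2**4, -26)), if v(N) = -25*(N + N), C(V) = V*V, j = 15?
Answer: 312000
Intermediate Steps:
C(V) = V**2
v(N) = -50*N
U(t, I) = -17 + t**2
v(j)*(-655 + U(2**4, -26)) = (-50*15)*(-655 + (-17 + (2**4)**2)) = -750*(-655 + (-17 + 16**2)) = -750*(-655 + (-17 + 256)) = -750*(-655 + 239) = -750*(-416) = 312000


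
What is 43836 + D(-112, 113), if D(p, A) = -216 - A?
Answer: 43507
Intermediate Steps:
43836 + D(-112, 113) = 43836 + (-216 - 1*113) = 43836 + (-216 - 113) = 43836 - 329 = 43507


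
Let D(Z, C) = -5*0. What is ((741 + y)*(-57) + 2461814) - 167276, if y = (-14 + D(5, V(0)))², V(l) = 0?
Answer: 2241129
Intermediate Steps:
D(Z, C) = 0
y = 196 (y = (-14 + 0)² = (-14)² = 196)
((741 + y)*(-57) + 2461814) - 167276 = ((741 + 196)*(-57) + 2461814) - 167276 = (937*(-57) + 2461814) - 167276 = (-53409 + 2461814) - 167276 = 2408405 - 167276 = 2241129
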